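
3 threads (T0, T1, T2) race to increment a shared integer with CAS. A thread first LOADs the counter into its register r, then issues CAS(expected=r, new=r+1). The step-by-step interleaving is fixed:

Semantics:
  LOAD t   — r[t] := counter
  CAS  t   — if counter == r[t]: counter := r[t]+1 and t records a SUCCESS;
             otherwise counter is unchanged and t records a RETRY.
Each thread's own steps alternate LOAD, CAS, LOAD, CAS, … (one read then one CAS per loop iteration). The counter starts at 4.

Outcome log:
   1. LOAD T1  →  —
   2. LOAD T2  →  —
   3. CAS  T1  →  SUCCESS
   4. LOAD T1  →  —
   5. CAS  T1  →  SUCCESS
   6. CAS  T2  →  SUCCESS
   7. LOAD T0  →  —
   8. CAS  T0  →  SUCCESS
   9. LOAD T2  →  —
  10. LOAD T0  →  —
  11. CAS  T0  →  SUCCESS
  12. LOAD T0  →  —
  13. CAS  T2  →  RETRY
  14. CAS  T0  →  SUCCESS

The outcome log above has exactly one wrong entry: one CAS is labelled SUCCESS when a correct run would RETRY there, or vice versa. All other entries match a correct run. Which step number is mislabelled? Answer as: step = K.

step = 6

Re-executing:
   1) LOAD T1:  M=4  r_T1=4
   2) LOAD T2:  M=4  r_T2=4
   3) CAS  T1:  M=5  r_T1=4 ✓
   4) LOAD T1:  M=5  r_T1=5
   5) CAS  T1:  M=6  r_T1=5 ✓
   6) CAS  T2:  M=6  r_T2=4 ✗
   7) LOAD T0:  M=6  r_T0=6
   8) CAS  T0:  M=7  r_T0=6 ✓
   9) LOAD T2:  M=7  r_T2=7
  10) LOAD T0:  M=7  r_T0=7
  11) CAS  T0:  M=8  r_T0=7 ✓
  12) LOAD T0:  M=8  r_T0=8
  13) CAS  T2:  M=8  r_T2=7 ✗
  14) CAS  T0:  M=9  r_T0=8 ✓
Mismatch at 6.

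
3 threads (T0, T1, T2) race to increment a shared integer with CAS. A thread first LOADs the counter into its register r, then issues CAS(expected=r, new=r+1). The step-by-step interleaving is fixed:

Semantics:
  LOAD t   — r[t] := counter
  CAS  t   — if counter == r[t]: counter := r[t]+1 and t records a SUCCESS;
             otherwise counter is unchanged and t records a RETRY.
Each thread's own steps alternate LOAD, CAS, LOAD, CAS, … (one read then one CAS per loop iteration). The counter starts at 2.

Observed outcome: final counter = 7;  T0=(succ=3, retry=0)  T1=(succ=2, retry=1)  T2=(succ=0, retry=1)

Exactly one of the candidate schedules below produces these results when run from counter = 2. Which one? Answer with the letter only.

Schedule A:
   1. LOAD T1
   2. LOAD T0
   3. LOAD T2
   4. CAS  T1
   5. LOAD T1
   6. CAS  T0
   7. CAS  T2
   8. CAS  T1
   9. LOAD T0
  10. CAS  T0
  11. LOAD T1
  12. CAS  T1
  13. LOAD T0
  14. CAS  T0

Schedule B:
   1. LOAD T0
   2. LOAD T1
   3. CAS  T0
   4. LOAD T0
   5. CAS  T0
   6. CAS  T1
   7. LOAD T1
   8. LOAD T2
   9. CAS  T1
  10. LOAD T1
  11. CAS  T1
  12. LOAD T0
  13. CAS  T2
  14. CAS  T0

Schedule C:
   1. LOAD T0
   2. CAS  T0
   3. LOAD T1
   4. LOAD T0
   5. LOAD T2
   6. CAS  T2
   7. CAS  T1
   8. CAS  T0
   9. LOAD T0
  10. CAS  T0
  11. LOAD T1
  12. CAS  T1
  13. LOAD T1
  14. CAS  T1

Tracing schedule B:
step 1: T0 LOAD ⇒ load; ctr=2 reg=2
step 2: T1 LOAD ⇒ load; ctr=2 reg=2
step 3: T0 CAS ⇒ ok; ctr=3 reg=2
step 4: T0 LOAD ⇒ load; ctr=3 reg=3
step 5: T0 CAS ⇒ ok; ctr=4 reg=3
step 6: T1 CAS ⇒ retry; ctr=4 reg=2
step 7: T1 LOAD ⇒ load; ctr=4 reg=4
step 8: T2 LOAD ⇒ load; ctr=4 reg=4
step 9: T1 CAS ⇒ ok; ctr=5 reg=4
step 10: T1 LOAD ⇒ load; ctr=5 reg=5
step 11: T1 CAS ⇒ ok; ctr=6 reg=5
step 12: T0 LOAD ⇒ load; ctr=6 reg=6
step 13: T2 CAS ⇒ retry; ctr=6 reg=4
step 14: T0 CAS ⇒ ok; ctr=7 reg=6

B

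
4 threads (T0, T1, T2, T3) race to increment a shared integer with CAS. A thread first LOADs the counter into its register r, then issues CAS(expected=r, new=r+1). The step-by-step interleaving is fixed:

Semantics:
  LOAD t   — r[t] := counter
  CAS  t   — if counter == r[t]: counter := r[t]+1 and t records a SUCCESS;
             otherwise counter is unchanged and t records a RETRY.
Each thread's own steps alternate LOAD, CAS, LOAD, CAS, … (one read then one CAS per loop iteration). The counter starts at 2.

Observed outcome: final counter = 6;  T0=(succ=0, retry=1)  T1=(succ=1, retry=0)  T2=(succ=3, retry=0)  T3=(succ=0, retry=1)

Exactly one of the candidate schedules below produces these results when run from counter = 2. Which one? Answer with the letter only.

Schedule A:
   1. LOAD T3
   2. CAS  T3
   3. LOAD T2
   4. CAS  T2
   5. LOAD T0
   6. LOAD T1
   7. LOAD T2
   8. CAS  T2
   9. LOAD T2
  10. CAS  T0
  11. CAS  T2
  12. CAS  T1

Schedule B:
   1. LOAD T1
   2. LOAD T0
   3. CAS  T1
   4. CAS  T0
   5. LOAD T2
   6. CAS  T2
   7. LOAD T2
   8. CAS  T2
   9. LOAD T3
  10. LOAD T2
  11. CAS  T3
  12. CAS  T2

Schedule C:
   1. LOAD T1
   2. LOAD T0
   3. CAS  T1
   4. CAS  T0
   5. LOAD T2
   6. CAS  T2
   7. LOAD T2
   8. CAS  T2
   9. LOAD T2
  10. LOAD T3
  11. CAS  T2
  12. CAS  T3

C

Simulating candidate C:
#1 T1 reads 2
#2 T0 reads 2
#3 T1 CAS(2→3) writes; counter now 3
#4 T0 CAS(2→3) fails; counter now 3
#5 T2 reads 3
#6 T2 CAS(3→4) writes; counter now 4
#7 T2 reads 4
#8 T2 CAS(4→5) writes; counter now 5
#9 T2 reads 5
#10 T3 reads 5
#11 T2 CAS(5→6) writes; counter now 6
#12 T3 CAS(5→6) fails; counter now 6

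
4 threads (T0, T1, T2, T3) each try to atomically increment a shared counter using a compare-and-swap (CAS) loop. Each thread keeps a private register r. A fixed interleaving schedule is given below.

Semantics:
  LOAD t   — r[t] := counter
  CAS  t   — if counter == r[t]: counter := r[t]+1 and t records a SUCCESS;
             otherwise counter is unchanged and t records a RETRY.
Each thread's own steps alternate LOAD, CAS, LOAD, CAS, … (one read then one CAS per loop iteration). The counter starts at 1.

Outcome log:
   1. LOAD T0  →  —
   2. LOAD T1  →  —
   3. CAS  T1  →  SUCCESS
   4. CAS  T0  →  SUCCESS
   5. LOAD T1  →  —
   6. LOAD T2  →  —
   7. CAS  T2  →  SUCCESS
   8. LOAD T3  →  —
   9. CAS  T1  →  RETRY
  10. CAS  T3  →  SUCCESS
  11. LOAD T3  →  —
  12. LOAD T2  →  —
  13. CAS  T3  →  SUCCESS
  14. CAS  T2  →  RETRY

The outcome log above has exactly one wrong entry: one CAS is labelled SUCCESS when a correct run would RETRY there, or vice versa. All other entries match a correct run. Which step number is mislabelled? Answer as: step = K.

step = 4

Reference trace:
[1] T0.load  rd  (counter 1, T0.r 1)
[2] T1.load  rd  (counter 1, T1.r 1)
[3] T1.cas  hit  (counter 2, T1.r 1)
[4] T0.cas  miss  (counter 2, T0.r 1)
[5] T1.load  rd  (counter 2, T1.r 2)
[6] T2.load  rd  (counter 2, T2.r 2)
[7] T2.cas  hit  (counter 3, T2.r 2)
[8] T3.load  rd  (counter 3, T3.r 3)
[9] T1.cas  miss  (counter 3, T1.r 2)
[10] T3.cas  hit  (counter 4, T3.r 3)
[11] T3.load  rd  (counter 4, T3.r 4)
[12] T2.load  rd  (counter 4, T2.r 4)
[13] T3.cas  hit  (counter 5, T3.r 4)
[14] T2.cas  miss  (counter 5, T2.r 4)
Flip is step 4.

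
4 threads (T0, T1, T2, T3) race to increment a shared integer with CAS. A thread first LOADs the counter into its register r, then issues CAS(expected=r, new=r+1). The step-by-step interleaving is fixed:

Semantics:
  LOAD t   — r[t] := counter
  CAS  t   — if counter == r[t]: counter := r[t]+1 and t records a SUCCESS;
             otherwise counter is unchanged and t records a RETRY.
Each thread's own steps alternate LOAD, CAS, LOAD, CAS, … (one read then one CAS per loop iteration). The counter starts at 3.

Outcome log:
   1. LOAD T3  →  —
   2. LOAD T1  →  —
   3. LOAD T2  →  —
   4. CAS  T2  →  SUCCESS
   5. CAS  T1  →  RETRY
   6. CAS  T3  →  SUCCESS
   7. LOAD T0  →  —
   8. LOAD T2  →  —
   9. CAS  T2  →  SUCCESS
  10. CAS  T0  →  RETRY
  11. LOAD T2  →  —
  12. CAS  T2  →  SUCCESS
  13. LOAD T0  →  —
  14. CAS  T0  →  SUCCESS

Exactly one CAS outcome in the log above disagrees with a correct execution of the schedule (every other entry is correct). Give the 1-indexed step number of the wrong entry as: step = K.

Reference trace:
T3 LOAD — after: cnt=3, r=3 — load
T1 LOAD — after: cnt=3, r=3 — load
T2 LOAD — after: cnt=3, r=3 — load
T2 CAS — after: cnt=4, r=3 — ok
T1 CAS — after: cnt=4, r=3 — retry
T3 CAS — after: cnt=4, r=3 — retry
T0 LOAD — after: cnt=4, r=4 — load
T2 LOAD — after: cnt=4, r=4 — load
T2 CAS — after: cnt=5, r=4 — ok
T0 CAS — after: cnt=5, r=4 — retry
T2 LOAD — after: cnt=5, r=5 — load
T2 CAS — after: cnt=6, r=5 — ok
T0 LOAD — after: cnt=6, r=6 — load
T0 CAS — after: cnt=7, r=6 — ok
Log disagrees first at step 6.

step = 6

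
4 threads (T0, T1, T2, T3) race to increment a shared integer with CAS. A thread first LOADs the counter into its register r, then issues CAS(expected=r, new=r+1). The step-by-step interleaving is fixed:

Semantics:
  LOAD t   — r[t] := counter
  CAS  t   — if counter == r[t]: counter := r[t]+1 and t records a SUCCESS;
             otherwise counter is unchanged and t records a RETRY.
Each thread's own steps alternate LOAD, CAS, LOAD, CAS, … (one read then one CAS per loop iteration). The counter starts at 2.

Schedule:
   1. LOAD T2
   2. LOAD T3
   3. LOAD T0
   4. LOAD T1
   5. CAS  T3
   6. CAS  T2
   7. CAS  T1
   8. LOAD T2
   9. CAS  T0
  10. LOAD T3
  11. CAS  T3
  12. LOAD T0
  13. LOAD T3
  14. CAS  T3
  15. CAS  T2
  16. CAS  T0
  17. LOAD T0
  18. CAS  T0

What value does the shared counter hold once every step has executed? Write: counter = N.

counter = 6

1. LOAD T2 → mem=2 r[T2]=2 [LOAD]
2. LOAD T3 → mem=2 r[T3]=2 [LOAD]
3. LOAD T0 → mem=2 r[T0]=2 [LOAD]
4. LOAD T1 → mem=2 r[T1]=2 [LOAD]
5. CAS T3 → mem=3 r[T3]=2 [OK]
6. CAS T2 → mem=3 r[T2]=2 [RETRY]
7. CAS T1 → mem=3 r[T1]=2 [RETRY]
8. LOAD T2 → mem=3 r[T2]=3 [LOAD]
9. CAS T0 → mem=3 r[T0]=2 [RETRY]
10. LOAD T3 → mem=3 r[T3]=3 [LOAD]
11. CAS T3 → mem=4 r[T3]=3 [OK]
12. LOAD T0 → mem=4 r[T0]=4 [LOAD]
13. LOAD T3 → mem=4 r[T3]=4 [LOAD]
14. CAS T3 → mem=5 r[T3]=4 [OK]
15. CAS T2 → mem=5 r[T2]=3 [RETRY]
16. CAS T0 → mem=5 r[T0]=4 [RETRY]
17. LOAD T0 → mem=5 r[T0]=5 [LOAD]
18. CAS T0 → mem=6 r[T0]=5 [OK]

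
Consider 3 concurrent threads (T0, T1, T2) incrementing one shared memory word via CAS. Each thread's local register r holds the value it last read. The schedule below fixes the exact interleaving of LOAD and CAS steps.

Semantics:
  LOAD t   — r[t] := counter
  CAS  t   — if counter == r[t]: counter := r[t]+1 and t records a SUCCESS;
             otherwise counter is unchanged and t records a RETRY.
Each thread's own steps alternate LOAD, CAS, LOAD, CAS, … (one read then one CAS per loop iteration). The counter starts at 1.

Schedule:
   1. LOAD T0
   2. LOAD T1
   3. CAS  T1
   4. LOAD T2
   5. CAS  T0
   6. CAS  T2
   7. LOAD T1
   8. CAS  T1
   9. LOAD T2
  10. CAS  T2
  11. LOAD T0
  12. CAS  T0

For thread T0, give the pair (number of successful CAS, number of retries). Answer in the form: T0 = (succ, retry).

step 1: T0 LOAD ⇒ load; ctr=1 reg=1
step 2: T1 LOAD ⇒ load; ctr=1 reg=1
step 3: T1 CAS ⇒ ok; ctr=2 reg=1
step 4: T2 LOAD ⇒ load; ctr=2 reg=2
step 5: T0 CAS ⇒ retry; ctr=2 reg=1
step 6: T2 CAS ⇒ ok; ctr=3 reg=2
step 7: T1 LOAD ⇒ load; ctr=3 reg=3
step 8: T1 CAS ⇒ ok; ctr=4 reg=3
step 9: T2 LOAD ⇒ load; ctr=4 reg=4
step 10: T2 CAS ⇒ ok; ctr=5 reg=4
step 11: T0 LOAD ⇒ load; ctr=5 reg=5
step 12: T0 CAS ⇒ ok; ctr=6 reg=5

T0 = (1, 1)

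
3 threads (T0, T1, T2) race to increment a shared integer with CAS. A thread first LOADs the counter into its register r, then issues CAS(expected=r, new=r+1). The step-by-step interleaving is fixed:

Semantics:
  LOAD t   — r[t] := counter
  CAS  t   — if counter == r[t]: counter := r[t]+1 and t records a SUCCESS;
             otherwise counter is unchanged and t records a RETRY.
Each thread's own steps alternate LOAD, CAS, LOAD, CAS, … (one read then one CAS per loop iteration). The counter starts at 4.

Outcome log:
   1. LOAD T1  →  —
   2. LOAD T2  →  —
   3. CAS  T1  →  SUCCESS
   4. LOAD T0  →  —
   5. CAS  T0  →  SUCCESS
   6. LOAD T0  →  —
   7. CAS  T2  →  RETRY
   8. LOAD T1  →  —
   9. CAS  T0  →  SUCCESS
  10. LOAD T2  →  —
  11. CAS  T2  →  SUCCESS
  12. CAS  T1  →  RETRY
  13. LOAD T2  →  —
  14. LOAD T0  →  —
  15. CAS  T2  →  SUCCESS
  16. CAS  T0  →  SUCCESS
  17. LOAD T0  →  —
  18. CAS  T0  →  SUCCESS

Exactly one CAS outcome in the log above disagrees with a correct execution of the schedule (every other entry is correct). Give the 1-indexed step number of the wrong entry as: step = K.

Correct run:
step 1: T1 LOAD ⇒ load; ctr=4 reg=4
step 2: T2 LOAD ⇒ load; ctr=4 reg=4
step 3: T1 CAS ⇒ ok; ctr=5 reg=4
step 4: T0 LOAD ⇒ load; ctr=5 reg=5
step 5: T0 CAS ⇒ ok; ctr=6 reg=5
step 6: T0 LOAD ⇒ load; ctr=6 reg=6
step 7: T2 CAS ⇒ retry; ctr=6 reg=4
step 8: T1 LOAD ⇒ load; ctr=6 reg=6
step 9: T0 CAS ⇒ ok; ctr=7 reg=6
step 10: T2 LOAD ⇒ load; ctr=7 reg=7
step 11: T2 CAS ⇒ ok; ctr=8 reg=7
step 12: T1 CAS ⇒ retry; ctr=8 reg=6
step 13: T2 LOAD ⇒ load; ctr=8 reg=8
step 14: T0 LOAD ⇒ load; ctr=8 reg=8
step 15: T2 CAS ⇒ ok; ctr=9 reg=8
step 16: T0 CAS ⇒ retry; ctr=9 reg=8
step 17: T0 LOAD ⇒ load; ctr=9 reg=9
step 18: T0 CAS ⇒ ok; ctr=10 reg=9
Log disagrees first at step 16.

step = 16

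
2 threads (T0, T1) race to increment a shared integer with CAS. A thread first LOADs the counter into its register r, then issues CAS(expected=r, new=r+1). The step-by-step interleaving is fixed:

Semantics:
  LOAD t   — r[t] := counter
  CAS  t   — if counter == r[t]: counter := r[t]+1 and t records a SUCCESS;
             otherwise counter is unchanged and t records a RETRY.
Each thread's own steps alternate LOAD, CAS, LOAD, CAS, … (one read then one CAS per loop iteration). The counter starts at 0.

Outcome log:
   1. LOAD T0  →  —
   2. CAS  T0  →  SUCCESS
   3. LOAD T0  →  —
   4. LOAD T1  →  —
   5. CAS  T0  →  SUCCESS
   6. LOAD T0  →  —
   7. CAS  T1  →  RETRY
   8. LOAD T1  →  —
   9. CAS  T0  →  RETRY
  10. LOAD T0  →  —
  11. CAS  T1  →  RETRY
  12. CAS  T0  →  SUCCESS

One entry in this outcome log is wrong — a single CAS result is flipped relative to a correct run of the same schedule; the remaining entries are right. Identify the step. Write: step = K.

Reference trace:
[1] T0.load  rd  (counter 0, T0.r 0)
[2] T0.cas  hit  (counter 1, T0.r 0)
[3] T0.load  rd  (counter 1, T0.r 1)
[4] T1.load  rd  (counter 1, T1.r 1)
[5] T0.cas  hit  (counter 2, T0.r 1)
[6] T0.load  rd  (counter 2, T0.r 2)
[7] T1.cas  miss  (counter 2, T1.r 1)
[8] T1.load  rd  (counter 2, T1.r 2)
[9] T0.cas  hit  (counter 3, T0.r 2)
[10] T0.load  rd  (counter 3, T0.r 3)
[11] T1.cas  miss  (counter 3, T1.r 2)
[12] T0.cas  hit  (counter 4, T0.r 3)
Mismatch at 9.

step = 9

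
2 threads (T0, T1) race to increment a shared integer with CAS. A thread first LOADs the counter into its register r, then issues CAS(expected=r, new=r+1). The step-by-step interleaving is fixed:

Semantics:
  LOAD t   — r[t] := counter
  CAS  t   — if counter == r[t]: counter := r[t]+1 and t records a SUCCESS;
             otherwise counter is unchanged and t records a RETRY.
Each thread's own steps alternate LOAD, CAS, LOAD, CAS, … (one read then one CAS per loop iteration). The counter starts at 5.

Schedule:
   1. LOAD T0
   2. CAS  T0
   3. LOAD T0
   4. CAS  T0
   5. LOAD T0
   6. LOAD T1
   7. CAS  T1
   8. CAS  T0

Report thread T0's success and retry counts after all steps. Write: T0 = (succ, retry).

   1) LOAD T0:  M=5  r_T0=5
   2) CAS  T0:  M=6  r_T0=5 ✓
   3) LOAD T0:  M=6  r_T0=6
   4) CAS  T0:  M=7  r_T0=6 ✓
   5) LOAD T0:  M=7  r_T0=7
   6) LOAD T1:  M=7  r_T1=7
   7) CAS  T1:  M=8  r_T1=7 ✓
   8) CAS  T0:  M=8  r_T0=7 ✗

T0 = (2, 1)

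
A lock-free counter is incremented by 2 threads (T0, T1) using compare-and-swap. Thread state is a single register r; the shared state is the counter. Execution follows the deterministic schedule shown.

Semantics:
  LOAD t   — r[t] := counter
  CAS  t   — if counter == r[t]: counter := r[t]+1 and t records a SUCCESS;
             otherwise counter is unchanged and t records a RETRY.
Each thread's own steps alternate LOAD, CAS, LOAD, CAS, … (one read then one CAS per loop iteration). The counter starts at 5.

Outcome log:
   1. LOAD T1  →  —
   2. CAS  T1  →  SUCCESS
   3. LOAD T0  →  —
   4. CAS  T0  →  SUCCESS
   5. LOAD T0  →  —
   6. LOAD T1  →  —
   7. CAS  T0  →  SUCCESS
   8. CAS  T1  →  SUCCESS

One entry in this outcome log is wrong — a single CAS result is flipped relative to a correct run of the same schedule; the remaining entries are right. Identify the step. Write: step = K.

step = 8

Re-executing:
1. LOAD T1 → mem=5 r[T1]=5 [LOAD]
2. CAS T1 → mem=6 r[T1]=5 [OK]
3. LOAD T0 → mem=6 r[T0]=6 [LOAD]
4. CAS T0 → mem=7 r[T0]=6 [OK]
5. LOAD T0 → mem=7 r[T0]=7 [LOAD]
6. LOAD T1 → mem=7 r[T1]=7 [LOAD]
7. CAS T0 → mem=8 r[T0]=7 [OK]
8. CAS T1 → mem=8 r[T1]=7 [RETRY]
Log disagrees first at step 8.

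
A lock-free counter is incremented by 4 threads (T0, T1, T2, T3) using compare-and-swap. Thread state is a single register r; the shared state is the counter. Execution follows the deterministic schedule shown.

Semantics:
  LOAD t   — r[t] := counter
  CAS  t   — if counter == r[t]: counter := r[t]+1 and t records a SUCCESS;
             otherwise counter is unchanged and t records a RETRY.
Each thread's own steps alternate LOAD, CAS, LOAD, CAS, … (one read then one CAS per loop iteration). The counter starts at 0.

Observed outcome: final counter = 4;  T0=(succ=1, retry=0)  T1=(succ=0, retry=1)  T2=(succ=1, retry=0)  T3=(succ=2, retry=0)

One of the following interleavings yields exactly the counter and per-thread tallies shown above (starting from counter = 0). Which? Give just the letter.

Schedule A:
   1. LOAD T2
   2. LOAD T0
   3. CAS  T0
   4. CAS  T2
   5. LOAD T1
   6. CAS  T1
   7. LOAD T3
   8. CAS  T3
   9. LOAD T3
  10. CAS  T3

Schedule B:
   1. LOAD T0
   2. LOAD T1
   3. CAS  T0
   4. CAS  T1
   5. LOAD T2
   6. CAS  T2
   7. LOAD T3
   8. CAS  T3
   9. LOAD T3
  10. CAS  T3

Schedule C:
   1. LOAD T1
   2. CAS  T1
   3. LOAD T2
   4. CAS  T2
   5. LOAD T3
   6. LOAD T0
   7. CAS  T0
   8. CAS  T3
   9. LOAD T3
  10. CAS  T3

Tracing schedule B:
1. LOAD T0 → mem=0 r[T0]=0 [LOAD]
2. LOAD T1 → mem=0 r[T1]=0 [LOAD]
3. CAS T0 → mem=1 r[T0]=0 [OK]
4. CAS T1 → mem=1 r[T1]=0 [RETRY]
5. LOAD T2 → mem=1 r[T2]=1 [LOAD]
6. CAS T2 → mem=2 r[T2]=1 [OK]
7. LOAD T3 → mem=2 r[T3]=2 [LOAD]
8. CAS T3 → mem=3 r[T3]=2 [OK]
9. LOAD T3 → mem=3 r[T3]=3 [LOAD]
10. CAS T3 → mem=4 r[T3]=3 [OK]

B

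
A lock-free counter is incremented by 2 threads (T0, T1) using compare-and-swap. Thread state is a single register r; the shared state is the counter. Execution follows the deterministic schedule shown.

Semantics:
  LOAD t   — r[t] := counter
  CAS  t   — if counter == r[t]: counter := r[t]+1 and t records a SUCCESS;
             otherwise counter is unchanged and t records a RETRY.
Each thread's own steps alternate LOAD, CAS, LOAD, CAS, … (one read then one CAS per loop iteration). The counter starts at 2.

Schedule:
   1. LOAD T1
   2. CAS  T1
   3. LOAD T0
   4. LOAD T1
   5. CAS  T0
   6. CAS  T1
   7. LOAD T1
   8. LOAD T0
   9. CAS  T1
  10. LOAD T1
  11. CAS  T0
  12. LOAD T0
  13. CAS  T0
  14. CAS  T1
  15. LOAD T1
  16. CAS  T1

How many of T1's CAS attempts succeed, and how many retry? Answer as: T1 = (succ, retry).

T1 = (3, 2)

   1) LOAD T1:  M=2  r_T1=2
   2) CAS  T1:  M=3  r_T1=2 ✓
   3) LOAD T0:  M=3  r_T0=3
   4) LOAD T1:  M=3  r_T1=3
   5) CAS  T0:  M=4  r_T0=3 ✓
   6) CAS  T1:  M=4  r_T1=3 ✗
   7) LOAD T1:  M=4  r_T1=4
   8) LOAD T0:  M=4  r_T0=4
   9) CAS  T1:  M=5  r_T1=4 ✓
  10) LOAD T1:  M=5  r_T1=5
  11) CAS  T0:  M=5  r_T0=4 ✗
  12) LOAD T0:  M=5  r_T0=5
  13) CAS  T0:  M=6  r_T0=5 ✓
  14) CAS  T1:  M=6  r_T1=5 ✗
  15) LOAD T1:  M=6  r_T1=6
  16) CAS  T1:  M=7  r_T1=6 ✓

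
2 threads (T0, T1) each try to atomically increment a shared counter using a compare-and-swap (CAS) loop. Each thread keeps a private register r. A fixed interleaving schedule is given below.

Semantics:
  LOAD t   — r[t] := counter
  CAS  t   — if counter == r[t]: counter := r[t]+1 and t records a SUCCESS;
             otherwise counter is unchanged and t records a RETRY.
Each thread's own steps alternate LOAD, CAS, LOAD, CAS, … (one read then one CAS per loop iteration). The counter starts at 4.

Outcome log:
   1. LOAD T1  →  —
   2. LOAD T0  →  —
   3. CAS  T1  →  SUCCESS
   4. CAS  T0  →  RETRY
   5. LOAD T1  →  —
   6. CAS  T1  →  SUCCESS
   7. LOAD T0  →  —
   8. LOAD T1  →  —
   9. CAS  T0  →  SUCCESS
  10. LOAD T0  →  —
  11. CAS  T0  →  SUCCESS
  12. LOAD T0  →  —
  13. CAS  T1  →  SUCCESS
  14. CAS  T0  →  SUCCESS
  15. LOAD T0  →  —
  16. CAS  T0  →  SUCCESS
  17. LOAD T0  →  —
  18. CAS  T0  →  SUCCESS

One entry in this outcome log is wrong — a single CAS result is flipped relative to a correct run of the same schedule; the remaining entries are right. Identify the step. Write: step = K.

step = 13

Re-executing:
   1) LOAD T1:  M=4  r_T1=4
   2) LOAD T0:  M=4  r_T0=4
   3) CAS  T1:  M=5  r_T1=4 ✓
   4) CAS  T0:  M=5  r_T0=4 ✗
   5) LOAD T1:  M=5  r_T1=5
   6) CAS  T1:  M=6  r_T1=5 ✓
   7) LOAD T0:  M=6  r_T0=6
   8) LOAD T1:  M=6  r_T1=6
   9) CAS  T0:  M=7  r_T0=6 ✓
  10) LOAD T0:  M=7  r_T0=7
  11) CAS  T0:  M=8  r_T0=7 ✓
  12) LOAD T0:  M=8  r_T0=8
  13) CAS  T1:  M=8  r_T1=6 ✗
  14) CAS  T0:  M=9  r_T0=8 ✓
  15) LOAD T0:  M=9  r_T0=9
  16) CAS  T0:  M=10  r_T0=9 ✓
  17) LOAD T0:  M=10  r_T0=10
  18) CAS  T0:  M=11  r_T0=10 ✓
Flip is step 13.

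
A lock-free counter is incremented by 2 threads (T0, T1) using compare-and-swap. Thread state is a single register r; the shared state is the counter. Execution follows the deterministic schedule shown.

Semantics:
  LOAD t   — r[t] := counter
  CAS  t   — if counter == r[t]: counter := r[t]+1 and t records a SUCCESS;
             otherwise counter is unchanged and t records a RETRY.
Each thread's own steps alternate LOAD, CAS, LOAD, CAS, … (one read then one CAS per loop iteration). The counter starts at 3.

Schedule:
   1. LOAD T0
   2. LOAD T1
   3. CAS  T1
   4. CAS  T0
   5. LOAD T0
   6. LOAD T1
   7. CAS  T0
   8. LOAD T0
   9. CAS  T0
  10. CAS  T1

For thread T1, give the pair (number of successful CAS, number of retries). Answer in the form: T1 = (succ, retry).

T1 = (1, 1)

   1) LOAD T0:  M=3  r_T0=3
   2) LOAD T1:  M=3  r_T1=3
   3) CAS  T1:  M=4  r_T1=3 ✓
   4) CAS  T0:  M=4  r_T0=3 ✗
   5) LOAD T0:  M=4  r_T0=4
   6) LOAD T1:  M=4  r_T1=4
   7) CAS  T0:  M=5  r_T0=4 ✓
   8) LOAD T0:  M=5  r_T0=5
   9) CAS  T0:  M=6  r_T0=5 ✓
  10) CAS  T1:  M=6  r_T1=4 ✗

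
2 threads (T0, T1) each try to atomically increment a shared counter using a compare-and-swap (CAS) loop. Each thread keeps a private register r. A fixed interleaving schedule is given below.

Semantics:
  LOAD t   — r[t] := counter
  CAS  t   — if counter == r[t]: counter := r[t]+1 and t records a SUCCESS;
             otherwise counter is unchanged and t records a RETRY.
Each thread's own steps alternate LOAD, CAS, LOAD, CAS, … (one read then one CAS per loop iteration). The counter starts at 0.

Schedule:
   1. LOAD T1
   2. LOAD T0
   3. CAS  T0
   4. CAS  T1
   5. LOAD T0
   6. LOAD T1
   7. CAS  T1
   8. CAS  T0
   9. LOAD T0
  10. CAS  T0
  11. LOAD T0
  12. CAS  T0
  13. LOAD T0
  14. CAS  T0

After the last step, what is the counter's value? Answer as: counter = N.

counter = 5

T1 LOAD — after: cnt=0, r=0 — load
T0 LOAD — after: cnt=0, r=0 — load
T0 CAS — after: cnt=1, r=0 — ok
T1 CAS — after: cnt=1, r=0 — retry
T0 LOAD — after: cnt=1, r=1 — load
T1 LOAD — after: cnt=1, r=1 — load
T1 CAS — after: cnt=2, r=1 — ok
T0 CAS — after: cnt=2, r=1 — retry
T0 LOAD — after: cnt=2, r=2 — load
T0 CAS — after: cnt=3, r=2 — ok
T0 LOAD — after: cnt=3, r=3 — load
T0 CAS — after: cnt=4, r=3 — ok
T0 LOAD — after: cnt=4, r=4 — load
T0 CAS — after: cnt=5, r=4 — ok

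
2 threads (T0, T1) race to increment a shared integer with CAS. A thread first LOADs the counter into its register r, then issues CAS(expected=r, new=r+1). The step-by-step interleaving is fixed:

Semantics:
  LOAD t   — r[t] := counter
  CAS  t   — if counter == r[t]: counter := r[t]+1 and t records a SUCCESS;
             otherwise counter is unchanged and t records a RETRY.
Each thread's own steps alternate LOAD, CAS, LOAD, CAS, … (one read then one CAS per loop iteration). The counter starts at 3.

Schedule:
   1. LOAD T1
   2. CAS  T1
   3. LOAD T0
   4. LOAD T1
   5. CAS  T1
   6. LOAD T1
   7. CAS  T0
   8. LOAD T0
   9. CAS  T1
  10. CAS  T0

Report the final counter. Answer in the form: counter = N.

counter = 6

T1 LOAD — after: cnt=3, r=3 — load
T1 CAS — after: cnt=4, r=3 — ok
T0 LOAD — after: cnt=4, r=4 — load
T1 LOAD — after: cnt=4, r=4 — load
T1 CAS — after: cnt=5, r=4 — ok
T1 LOAD — after: cnt=5, r=5 — load
T0 CAS — after: cnt=5, r=4 — retry
T0 LOAD — after: cnt=5, r=5 — load
T1 CAS — after: cnt=6, r=5 — ok
T0 CAS — after: cnt=6, r=5 — retry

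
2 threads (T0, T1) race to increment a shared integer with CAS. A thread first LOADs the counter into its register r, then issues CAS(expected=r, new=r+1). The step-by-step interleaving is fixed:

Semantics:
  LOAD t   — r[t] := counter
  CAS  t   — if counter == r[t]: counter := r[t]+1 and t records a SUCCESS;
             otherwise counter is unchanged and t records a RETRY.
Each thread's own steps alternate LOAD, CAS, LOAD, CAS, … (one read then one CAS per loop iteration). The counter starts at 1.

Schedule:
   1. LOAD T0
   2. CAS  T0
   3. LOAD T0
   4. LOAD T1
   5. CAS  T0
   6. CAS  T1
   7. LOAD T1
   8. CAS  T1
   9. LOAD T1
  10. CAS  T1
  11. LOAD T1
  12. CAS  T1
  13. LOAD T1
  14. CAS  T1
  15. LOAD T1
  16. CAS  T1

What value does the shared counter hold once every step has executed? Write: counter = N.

counter = 8

T0 LOAD — after: cnt=1, r=1 — load
T0 CAS — after: cnt=2, r=1 — ok
T0 LOAD — after: cnt=2, r=2 — load
T1 LOAD — after: cnt=2, r=2 — load
T0 CAS — after: cnt=3, r=2 — ok
T1 CAS — after: cnt=3, r=2 — retry
T1 LOAD — after: cnt=3, r=3 — load
T1 CAS — after: cnt=4, r=3 — ok
T1 LOAD — after: cnt=4, r=4 — load
T1 CAS — after: cnt=5, r=4 — ok
T1 LOAD — after: cnt=5, r=5 — load
T1 CAS — after: cnt=6, r=5 — ok
T1 LOAD — after: cnt=6, r=6 — load
T1 CAS — after: cnt=7, r=6 — ok
T1 LOAD — after: cnt=7, r=7 — load
T1 CAS — after: cnt=8, r=7 — ok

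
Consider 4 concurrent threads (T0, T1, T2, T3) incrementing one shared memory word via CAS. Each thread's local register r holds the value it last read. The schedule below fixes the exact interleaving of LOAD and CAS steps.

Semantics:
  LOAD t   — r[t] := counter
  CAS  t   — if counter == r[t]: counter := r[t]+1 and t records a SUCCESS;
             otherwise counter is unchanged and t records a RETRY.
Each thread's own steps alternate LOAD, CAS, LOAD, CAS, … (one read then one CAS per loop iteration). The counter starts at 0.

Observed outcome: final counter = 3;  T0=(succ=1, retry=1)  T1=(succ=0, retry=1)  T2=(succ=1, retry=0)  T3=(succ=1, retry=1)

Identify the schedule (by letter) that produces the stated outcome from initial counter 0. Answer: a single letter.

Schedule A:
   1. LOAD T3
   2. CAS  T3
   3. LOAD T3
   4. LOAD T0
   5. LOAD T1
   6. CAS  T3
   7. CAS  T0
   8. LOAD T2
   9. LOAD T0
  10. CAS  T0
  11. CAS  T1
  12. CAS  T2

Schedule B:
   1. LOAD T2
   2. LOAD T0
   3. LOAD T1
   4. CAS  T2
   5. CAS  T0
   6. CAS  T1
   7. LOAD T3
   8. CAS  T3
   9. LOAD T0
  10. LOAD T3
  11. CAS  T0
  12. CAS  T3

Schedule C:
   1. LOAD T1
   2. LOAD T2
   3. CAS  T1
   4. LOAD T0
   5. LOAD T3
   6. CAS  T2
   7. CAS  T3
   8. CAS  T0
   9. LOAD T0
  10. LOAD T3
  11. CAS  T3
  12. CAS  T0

B

Simulating candidate B:
step 1: T2 LOAD ⇒ load; ctr=0 reg=0
step 2: T0 LOAD ⇒ load; ctr=0 reg=0
step 3: T1 LOAD ⇒ load; ctr=0 reg=0
step 4: T2 CAS ⇒ ok; ctr=1 reg=0
step 5: T0 CAS ⇒ retry; ctr=1 reg=0
step 6: T1 CAS ⇒ retry; ctr=1 reg=0
step 7: T3 LOAD ⇒ load; ctr=1 reg=1
step 8: T3 CAS ⇒ ok; ctr=2 reg=1
step 9: T0 LOAD ⇒ load; ctr=2 reg=2
step 10: T3 LOAD ⇒ load; ctr=2 reg=2
step 11: T0 CAS ⇒ ok; ctr=3 reg=2
step 12: T3 CAS ⇒ retry; ctr=3 reg=2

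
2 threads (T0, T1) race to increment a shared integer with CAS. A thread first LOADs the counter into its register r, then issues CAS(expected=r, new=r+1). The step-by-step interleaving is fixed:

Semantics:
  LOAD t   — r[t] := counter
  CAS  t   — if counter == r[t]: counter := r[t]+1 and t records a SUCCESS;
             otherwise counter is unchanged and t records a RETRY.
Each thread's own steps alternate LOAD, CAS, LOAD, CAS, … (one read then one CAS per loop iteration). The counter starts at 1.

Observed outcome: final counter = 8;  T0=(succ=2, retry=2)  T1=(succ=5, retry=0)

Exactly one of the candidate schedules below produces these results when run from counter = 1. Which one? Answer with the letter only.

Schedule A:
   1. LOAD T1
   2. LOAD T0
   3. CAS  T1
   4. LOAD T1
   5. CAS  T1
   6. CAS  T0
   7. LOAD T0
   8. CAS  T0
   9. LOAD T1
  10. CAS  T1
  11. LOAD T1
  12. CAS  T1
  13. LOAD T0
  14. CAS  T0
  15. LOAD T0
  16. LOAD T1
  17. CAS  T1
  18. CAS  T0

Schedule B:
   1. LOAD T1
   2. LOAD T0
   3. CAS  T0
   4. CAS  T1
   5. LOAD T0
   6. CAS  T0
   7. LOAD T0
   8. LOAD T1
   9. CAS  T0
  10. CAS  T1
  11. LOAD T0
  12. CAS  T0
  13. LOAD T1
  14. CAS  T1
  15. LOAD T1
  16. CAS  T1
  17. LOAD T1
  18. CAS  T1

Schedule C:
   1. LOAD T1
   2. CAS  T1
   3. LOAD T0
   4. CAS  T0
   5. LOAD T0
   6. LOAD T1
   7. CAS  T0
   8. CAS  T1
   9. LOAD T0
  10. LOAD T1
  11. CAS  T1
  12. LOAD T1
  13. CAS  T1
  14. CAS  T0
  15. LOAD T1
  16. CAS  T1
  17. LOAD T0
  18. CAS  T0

A

Simulating candidate A:
T1 LOAD — after: cnt=1, r=1 — load
T0 LOAD — after: cnt=1, r=1 — load
T1 CAS — after: cnt=2, r=1 — ok
T1 LOAD — after: cnt=2, r=2 — load
T1 CAS — after: cnt=3, r=2 — ok
T0 CAS — after: cnt=3, r=1 — retry
T0 LOAD — after: cnt=3, r=3 — load
T0 CAS — after: cnt=4, r=3 — ok
T1 LOAD — after: cnt=4, r=4 — load
T1 CAS — after: cnt=5, r=4 — ok
T1 LOAD — after: cnt=5, r=5 — load
T1 CAS — after: cnt=6, r=5 — ok
T0 LOAD — after: cnt=6, r=6 — load
T0 CAS — after: cnt=7, r=6 — ok
T0 LOAD — after: cnt=7, r=7 — load
T1 LOAD — after: cnt=7, r=7 — load
T1 CAS — after: cnt=8, r=7 — ok
T0 CAS — after: cnt=8, r=7 — retry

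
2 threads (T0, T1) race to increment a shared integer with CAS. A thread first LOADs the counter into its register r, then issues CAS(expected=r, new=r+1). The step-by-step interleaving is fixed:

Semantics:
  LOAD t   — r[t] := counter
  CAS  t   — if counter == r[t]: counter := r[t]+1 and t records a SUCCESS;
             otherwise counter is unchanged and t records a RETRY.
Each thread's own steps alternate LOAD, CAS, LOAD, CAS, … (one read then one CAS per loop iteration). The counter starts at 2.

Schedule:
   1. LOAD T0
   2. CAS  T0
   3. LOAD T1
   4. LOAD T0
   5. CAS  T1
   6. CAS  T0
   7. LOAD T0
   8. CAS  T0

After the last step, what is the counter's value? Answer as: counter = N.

counter = 5

1. LOAD T0 → mem=2 r[T0]=2 [LOAD]
2. CAS T0 → mem=3 r[T0]=2 [OK]
3. LOAD T1 → mem=3 r[T1]=3 [LOAD]
4. LOAD T0 → mem=3 r[T0]=3 [LOAD]
5. CAS T1 → mem=4 r[T1]=3 [OK]
6. CAS T0 → mem=4 r[T0]=3 [RETRY]
7. LOAD T0 → mem=4 r[T0]=4 [LOAD]
8. CAS T0 → mem=5 r[T0]=4 [OK]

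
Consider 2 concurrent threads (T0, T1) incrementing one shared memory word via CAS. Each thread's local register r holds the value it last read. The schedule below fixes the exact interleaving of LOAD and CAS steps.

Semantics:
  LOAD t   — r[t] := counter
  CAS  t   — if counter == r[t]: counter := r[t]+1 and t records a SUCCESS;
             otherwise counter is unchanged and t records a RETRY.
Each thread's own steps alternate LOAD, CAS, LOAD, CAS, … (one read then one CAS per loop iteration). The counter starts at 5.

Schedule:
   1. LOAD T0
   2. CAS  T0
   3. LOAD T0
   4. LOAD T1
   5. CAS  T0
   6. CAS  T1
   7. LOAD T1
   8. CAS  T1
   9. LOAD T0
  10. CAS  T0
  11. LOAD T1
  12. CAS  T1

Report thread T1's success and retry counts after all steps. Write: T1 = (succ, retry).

T1 = (2, 1)

step 1: T0 LOAD ⇒ load; ctr=5 reg=5
step 2: T0 CAS ⇒ ok; ctr=6 reg=5
step 3: T0 LOAD ⇒ load; ctr=6 reg=6
step 4: T1 LOAD ⇒ load; ctr=6 reg=6
step 5: T0 CAS ⇒ ok; ctr=7 reg=6
step 6: T1 CAS ⇒ retry; ctr=7 reg=6
step 7: T1 LOAD ⇒ load; ctr=7 reg=7
step 8: T1 CAS ⇒ ok; ctr=8 reg=7
step 9: T0 LOAD ⇒ load; ctr=8 reg=8
step 10: T0 CAS ⇒ ok; ctr=9 reg=8
step 11: T1 LOAD ⇒ load; ctr=9 reg=9
step 12: T1 CAS ⇒ ok; ctr=10 reg=9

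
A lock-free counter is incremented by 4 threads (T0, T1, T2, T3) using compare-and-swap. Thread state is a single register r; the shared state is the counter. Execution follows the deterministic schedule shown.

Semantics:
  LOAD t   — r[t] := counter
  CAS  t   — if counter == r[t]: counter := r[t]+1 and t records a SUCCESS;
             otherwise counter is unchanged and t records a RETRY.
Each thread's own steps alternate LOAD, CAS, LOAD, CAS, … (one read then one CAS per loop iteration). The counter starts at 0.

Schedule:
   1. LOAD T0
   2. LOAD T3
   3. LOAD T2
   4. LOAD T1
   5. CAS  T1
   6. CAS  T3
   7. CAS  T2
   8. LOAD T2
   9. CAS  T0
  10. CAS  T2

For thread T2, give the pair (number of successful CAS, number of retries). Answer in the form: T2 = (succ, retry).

step 1: T0 LOAD ⇒ load; ctr=0 reg=0
step 2: T3 LOAD ⇒ load; ctr=0 reg=0
step 3: T2 LOAD ⇒ load; ctr=0 reg=0
step 4: T1 LOAD ⇒ load; ctr=0 reg=0
step 5: T1 CAS ⇒ ok; ctr=1 reg=0
step 6: T3 CAS ⇒ retry; ctr=1 reg=0
step 7: T2 CAS ⇒ retry; ctr=1 reg=0
step 8: T2 LOAD ⇒ load; ctr=1 reg=1
step 9: T0 CAS ⇒ retry; ctr=1 reg=0
step 10: T2 CAS ⇒ ok; ctr=2 reg=1

T2 = (1, 1)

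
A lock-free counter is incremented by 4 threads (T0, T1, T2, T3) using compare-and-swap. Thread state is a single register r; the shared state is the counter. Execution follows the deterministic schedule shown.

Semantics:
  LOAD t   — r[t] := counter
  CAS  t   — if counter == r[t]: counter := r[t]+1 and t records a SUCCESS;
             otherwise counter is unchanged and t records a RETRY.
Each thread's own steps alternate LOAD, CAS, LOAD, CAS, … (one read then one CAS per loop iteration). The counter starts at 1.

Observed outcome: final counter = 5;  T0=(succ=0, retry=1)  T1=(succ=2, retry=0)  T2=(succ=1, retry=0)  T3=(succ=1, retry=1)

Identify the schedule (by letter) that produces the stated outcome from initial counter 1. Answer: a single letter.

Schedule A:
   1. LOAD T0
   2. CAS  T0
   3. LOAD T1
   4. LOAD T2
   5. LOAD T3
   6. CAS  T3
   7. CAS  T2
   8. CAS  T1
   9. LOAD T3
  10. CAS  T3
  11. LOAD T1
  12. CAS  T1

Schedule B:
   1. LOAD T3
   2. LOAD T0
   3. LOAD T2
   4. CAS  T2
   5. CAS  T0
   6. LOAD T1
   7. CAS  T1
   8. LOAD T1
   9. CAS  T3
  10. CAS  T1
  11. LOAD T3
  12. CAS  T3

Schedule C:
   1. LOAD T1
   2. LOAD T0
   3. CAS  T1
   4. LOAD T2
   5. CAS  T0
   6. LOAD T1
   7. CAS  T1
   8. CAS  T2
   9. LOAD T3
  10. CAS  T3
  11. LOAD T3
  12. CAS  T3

Simulating candidate B:
   1) LOAD T3:  M=1  r_T3=1
   2) LOAD T0:  M=1  r_T0=1
   3) LOAD T2:  M=1  r_T2=1
   4) CAS  T2:  M=2  r_T2=1 ✓
   5) CAS  T0:  M=2  r_T0=1 ✗
   6) LOAD T1:  M=2  r_T1=2
   7) CAS  T1:  M=3  r_T1=2 ✓
   8) LOAD T1:  M=3  r_T1=3
   9) CAS  T3:  M=3  r_T3=1 ✗
  10) CAS  T1:  M=4  r_T1=3 ✓
  11) LOAD T3:  M=4  r_T3=4
  12) CAS  T3:  M=5  r_T3=4 ✓

B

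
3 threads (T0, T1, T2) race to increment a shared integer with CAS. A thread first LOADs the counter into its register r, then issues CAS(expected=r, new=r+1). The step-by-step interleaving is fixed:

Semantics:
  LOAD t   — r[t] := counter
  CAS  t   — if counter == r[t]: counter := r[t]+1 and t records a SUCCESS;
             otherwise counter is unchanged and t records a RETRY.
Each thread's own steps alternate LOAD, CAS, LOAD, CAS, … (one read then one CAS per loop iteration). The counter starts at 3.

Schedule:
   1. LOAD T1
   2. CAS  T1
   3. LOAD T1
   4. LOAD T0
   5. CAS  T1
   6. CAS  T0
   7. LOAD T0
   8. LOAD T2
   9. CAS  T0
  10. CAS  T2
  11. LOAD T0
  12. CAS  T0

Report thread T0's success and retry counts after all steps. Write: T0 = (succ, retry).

[1] T1.load  rd  (counter 3, T1.r 3)
[2] T1.cas  hit  (counter 4, T1.r 3)
[3] T1.load  rd  (counter 4, T1.r 4)
[4] T0.load  rd  (counter 4, T0.r 4)
[5] T1.cas  hit  (counter 5, T1.r 4)
[6] T0.cas  miss  (counter 5, T0.r 4)
[7] T0.load  rd  (counter 5, T0.r 5)
[8] T2.load  rd  (counter 5, T2.r 5)
[9] T0.cas  hit  (counter 6, T0.r 5)
[10] T2.cas  miss  (counter 6, T2.r 5)
[11] T0.load  rd  (counter 6, T0.r 6)
[12] T0.cas  hit  (counter 7, T0.r 6)

T0 = (2, 1)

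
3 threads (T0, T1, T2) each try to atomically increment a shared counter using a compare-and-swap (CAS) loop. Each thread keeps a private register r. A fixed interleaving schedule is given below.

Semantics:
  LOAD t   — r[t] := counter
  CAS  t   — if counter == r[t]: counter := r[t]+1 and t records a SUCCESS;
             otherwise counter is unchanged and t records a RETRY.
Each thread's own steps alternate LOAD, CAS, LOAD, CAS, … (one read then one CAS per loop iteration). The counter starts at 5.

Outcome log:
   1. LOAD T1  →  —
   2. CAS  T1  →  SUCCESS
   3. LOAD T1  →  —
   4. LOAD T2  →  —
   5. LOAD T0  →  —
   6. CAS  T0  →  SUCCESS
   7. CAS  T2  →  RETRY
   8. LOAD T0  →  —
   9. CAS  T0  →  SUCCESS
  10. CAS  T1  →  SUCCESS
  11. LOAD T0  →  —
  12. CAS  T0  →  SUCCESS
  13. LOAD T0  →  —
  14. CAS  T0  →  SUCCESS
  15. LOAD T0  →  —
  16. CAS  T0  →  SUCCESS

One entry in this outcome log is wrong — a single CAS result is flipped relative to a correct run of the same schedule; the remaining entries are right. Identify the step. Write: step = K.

Correct run:
   1) LOAD T1:  M=5  r_T1=5
   2) CAS  T1:  M=6  r_T1=5 ✓
   3) LOAD T1:  M=6  r_T1=6
   4) LOAD T2:  M=6  r_T2=6
   5) LOAD T0:  M=6  r_T0=6
   6) CAS  T0:  M=7  r_T0=6 ✓
   7) CAS  T2:  M=7  r_T2=6 ✗
   8) LOAD T0:  M=7  r_T0=7
   9) CAS  T0:  M=8  r_T0=7 ✓
  10) CAS  T1:  M=8  r_T1=6 ✗
  11) LOAD T0:  M=8  r_T0=8
  12) CAS  T0:  M=9  r_T0=8 ✓
  13) LOAD T0:  M=9  r_T0=9
  14) CAS  T0:  M=10  r_T0=9 ✓
  15) LOAD T0:  M=10  r_T0=10
  16) CAS  T0:  M=11  r_T0=10 ✓
Mismatch at 10.

step = 10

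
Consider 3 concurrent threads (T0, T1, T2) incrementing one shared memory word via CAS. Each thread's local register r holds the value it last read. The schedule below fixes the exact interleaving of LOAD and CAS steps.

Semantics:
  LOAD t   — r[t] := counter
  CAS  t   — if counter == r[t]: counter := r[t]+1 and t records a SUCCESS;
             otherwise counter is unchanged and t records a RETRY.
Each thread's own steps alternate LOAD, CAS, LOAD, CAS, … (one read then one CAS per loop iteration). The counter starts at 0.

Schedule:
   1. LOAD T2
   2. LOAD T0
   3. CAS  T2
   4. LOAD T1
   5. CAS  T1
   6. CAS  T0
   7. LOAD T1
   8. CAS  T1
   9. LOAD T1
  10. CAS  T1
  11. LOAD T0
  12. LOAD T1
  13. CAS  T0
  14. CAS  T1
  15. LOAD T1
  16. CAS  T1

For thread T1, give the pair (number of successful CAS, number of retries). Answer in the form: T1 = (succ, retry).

T1 = (4, 1)

1. LOAD T2 → mem=0 r[T2]=0 [LOAD]
2. LOAD T0 → mem=0 r[T0]=0 [LOAD]
3. CAS T2 → mem=1 r[T2]=0 [OK]
4. LOAD T1 → mem=1 r[T1]=1 [LOAD]
5. CAS T1 → mem=2 r[T1]=1 [OK]
6. CAS T0 → mem=2 r[T0]=0 [RETRY]
7. LOAD T1 → mem=2 r[T1]=2 [LOAD]
8. CAS T1 → mem=3 r[T1]=2 [OK]
9. LOAD T1 → mem=3 r[T1]=3 [LOAD]
10. CAS T1 → mem=4 r[T1]=3 [OK]
11. LOAD T0 → mem=4 r[T0]=4 [LOAD]
12. LOAD T1 → mem=4 r[T1]=4 [LOAD]
13. CAS T0 → mem=5 r[T0]=4 [OK]
14. CAS T1 → mem=5 r[T1]=4 [RETRY]
15. LOAD T1 → mem=5 r[T1]=5 [LOAD]
16. CAS T1 → mem=6 r[T1]=5 [OK]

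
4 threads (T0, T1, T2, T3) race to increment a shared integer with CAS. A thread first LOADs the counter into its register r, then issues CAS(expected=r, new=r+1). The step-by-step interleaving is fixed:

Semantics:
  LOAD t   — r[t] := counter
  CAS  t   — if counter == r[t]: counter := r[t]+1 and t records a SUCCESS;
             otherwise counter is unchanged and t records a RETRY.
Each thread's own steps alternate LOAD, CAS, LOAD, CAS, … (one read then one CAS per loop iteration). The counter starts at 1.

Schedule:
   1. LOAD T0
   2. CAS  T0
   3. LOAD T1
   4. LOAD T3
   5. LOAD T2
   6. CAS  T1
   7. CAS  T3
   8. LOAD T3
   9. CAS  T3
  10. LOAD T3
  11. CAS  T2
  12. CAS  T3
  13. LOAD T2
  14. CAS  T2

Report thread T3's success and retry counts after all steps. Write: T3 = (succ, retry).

#1 T0 reads 1
#2 T0 CAS(1→2) writes; counter now 2
#3 T1 reads 2
#4 T3 reads 2
#5 T2 reads 2
#6 T1 CAS(2→3) writes; counter now 3
#7 T3 CAS(2→3) fails; counter now 3
#8 T3 reads 3
#9 T3 CAS(3→4) writes; counter now 4
#10 T3 reads 4
#11 T2 CAS(2→3) fails; counter now 4
#12 T3 CAS(4→5) writes; counter now 5
#13 T2 reads 5
#14 T2 CAS(5→6) writes; counter now 6

T3 = (2, 1)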